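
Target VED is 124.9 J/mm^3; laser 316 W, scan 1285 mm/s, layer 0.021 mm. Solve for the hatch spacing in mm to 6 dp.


h = 316 / (124.9*1285*0.021) = 0.093757 mm


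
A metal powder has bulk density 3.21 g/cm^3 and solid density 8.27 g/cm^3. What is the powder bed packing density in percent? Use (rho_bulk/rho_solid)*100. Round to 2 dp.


Packing = (3.21/8.27)*100 = 38.81 %


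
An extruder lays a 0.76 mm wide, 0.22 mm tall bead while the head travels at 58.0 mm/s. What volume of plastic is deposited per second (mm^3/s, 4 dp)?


Rate = 0.76 * 0.22 * 58.0 = 9.6976 mm^3/s


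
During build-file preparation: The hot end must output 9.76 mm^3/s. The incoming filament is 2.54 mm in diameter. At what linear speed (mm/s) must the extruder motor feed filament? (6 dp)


A = pi*(2.54/2)^2 = 5.067075
v = 9.76 / 5.067075 = 1.926161 mm/s


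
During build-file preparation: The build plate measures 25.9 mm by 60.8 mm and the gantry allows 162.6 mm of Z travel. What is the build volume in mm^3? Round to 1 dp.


V = 25.9 * 60.8 * 162.6 = 256049.5 mm^3


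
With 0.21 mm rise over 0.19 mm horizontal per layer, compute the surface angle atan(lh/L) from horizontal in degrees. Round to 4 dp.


angle = atan(0.21/0.19) = 47.8624 degrees


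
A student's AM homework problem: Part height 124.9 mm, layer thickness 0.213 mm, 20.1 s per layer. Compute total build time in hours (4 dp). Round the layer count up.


Layers = ceil(124.9/0.213) = 587
t = 587 * 20.1 / 3600 = 3.2774 hrs


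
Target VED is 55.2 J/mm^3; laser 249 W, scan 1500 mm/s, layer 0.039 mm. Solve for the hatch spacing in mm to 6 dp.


h = 249 / (55.2*1500*0.039) = 0.077109 mm


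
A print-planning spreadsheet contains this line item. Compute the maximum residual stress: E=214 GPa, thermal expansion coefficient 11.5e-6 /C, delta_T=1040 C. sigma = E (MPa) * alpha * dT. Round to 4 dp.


sigma = 214*1000 * 11.5e-6 * 1040 = 2559.44 MPa


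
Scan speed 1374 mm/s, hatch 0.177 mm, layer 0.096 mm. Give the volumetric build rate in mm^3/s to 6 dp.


Rate = 1374 * 0.177 * 0.096 = 23.347008 mm^3/s


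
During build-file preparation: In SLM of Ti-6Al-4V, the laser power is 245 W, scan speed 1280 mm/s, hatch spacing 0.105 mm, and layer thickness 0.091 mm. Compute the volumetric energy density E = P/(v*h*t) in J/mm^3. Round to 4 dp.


E = 245 / (1280*0.105*0.091) = 20.0321 J/mm^3


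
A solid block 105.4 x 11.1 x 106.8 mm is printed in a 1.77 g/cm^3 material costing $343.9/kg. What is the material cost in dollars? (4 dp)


V = 105.4 * 11.1 * 106.8 = 124949.592 mm^3 = 124.949592 cm^3
Mass = 124.949592 * 1.77 / 1000 = 0.22116078 kg
Cost = 0.22116078 * 343.9 = 76.0572 $


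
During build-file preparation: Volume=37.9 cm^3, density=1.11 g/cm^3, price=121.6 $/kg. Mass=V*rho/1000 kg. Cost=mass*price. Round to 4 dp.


Mass = 37.9*1.11/1000 = 0.042069 kg
Cost = 0.042069 * 121.6 = 5.1156 $


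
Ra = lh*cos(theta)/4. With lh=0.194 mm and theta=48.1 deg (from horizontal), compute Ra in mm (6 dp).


Ra = 0.194 * cos(48.1) / 4 = 0.03239 mm


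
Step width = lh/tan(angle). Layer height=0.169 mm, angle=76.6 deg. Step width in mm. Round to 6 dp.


step = 0.169 / tan(76.6) = 0.040261 mm


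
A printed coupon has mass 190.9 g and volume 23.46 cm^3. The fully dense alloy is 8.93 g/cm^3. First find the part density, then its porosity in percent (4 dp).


rho_part = 190.9 / 23.46 = 8.1372549 g/cm^3
Porosity = (1 - 8.1372549/8.93)*100 = 8.8773 %


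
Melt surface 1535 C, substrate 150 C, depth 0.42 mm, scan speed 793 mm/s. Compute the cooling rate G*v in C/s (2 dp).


G = (1535-150)/0.42 = 3297.61904762 C/mm
CR = 3297.61904762 * 793 = 2615011.9 C/s


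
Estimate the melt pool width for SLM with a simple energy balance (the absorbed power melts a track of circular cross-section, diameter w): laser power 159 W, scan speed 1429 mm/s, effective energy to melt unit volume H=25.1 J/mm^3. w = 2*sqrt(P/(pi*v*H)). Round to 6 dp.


w = 2*sqrt(159/(pi*1429*25.1)) = 0.075128 mm


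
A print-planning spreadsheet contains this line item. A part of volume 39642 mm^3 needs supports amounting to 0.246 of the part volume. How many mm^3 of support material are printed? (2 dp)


V_support = 39642 * 0.246 = 9751.93 mm^3


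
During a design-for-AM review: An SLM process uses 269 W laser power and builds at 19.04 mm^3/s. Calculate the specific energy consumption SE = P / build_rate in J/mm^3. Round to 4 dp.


SE = 269 / 19.04 = 14.1282 J/mm^3


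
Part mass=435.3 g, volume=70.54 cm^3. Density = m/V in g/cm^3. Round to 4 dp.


rho = 435.3 / 70.54 = 6.171 g/cm^3


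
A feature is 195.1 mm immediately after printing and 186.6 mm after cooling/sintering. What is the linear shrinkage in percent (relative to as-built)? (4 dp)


Shrinkage = ((195.1-186.6)/195.1)*100 = 4.3567 %


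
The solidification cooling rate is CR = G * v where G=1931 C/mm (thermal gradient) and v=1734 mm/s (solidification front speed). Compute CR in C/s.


CR = 1931 * 1734 = 3348354 C/s


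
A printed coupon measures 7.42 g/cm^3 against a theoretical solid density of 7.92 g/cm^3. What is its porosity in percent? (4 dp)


Porosity = (1-7.42/7.92)*100 = 6.3131 %


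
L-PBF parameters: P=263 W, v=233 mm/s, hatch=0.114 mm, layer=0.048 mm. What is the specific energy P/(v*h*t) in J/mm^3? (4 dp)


Build rate = 233 * 0.114 * 0.048 = 1.274976 mm^3/s
SE = 263 / 1.274976 = 206.2784 J/mm^3


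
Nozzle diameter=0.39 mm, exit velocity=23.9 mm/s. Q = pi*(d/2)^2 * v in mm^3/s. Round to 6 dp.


A = pi*(0.39/2)^2 = 0.11945906 mm^2
Q = 0.11945906 * 23.9 = 2.855072 mm^3/s


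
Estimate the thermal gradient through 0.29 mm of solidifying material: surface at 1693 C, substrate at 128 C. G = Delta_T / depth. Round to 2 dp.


G = (1693-128)/0.29 = 5396.55 C/mm


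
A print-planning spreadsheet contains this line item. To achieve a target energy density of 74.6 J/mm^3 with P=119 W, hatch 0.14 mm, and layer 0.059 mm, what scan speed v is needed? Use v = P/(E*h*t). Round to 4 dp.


v = 119 / (74.6*0.14*0.059) = 193.1204 mm/s


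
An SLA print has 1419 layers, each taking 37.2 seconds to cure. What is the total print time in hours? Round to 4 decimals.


t = 1419 * 37.2 / 3600 = 14.663 hrs


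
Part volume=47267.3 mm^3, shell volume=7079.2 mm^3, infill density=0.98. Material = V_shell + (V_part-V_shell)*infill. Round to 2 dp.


V_infill = (47267.3 - 7079.2) * 0.98 = 39384.34
V_total = 7079.2 + 39384.34 = 46463.54 mm^3


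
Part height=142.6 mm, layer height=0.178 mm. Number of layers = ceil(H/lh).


Layers = ceil(142.6/0.178) = 802


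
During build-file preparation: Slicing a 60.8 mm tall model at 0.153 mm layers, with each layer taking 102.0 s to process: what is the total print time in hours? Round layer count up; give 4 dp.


Layers = ceil(60.8/0.153) = 398
t = 398 * 102.0 / 3600 = 11.2767 hrs


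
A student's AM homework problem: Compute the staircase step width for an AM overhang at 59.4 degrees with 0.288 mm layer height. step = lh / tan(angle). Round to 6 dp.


step = 0.288 / tan(59.4) = 0.170323 mm


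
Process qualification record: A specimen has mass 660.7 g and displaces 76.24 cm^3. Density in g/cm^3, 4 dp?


rho = 660.7 / 76.24 = 8.6661 g/cm^3


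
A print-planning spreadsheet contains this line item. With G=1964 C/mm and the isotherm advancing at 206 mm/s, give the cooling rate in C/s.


CR = 1964 * 206 = 404584 C/s


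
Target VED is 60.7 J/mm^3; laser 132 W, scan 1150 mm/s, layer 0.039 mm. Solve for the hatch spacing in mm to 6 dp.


h = 132 / (60.7*1150*0.039) = 0.048487 mm


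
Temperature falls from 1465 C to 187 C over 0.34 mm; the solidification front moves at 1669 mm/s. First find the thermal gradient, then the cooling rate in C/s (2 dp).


G = (1465-187)/0.34 = 3758.82352941 C/mm
CR = 3758.82352941 * 1669 = 6273476.47 C/s


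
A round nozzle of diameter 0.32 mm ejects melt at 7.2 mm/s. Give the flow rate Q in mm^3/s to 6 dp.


A = pi*(0.32/2)^2 = 0.08042477 mm^2
Q = 0.08042477 * 7.2 = 0.579058 mm^3/s


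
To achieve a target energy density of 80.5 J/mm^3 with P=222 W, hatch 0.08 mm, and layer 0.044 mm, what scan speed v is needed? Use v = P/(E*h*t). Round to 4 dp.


v = 222 / (80.5*0.08*0.044) = 783.4557 mm/s


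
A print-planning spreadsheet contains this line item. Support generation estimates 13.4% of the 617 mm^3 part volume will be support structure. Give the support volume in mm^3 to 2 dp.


V_support = 617 * 0.134 = 82.68 mm^3


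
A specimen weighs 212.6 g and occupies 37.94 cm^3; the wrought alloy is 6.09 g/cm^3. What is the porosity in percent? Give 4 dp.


rho_part = 212.6 / 37.94 = 5.60358461 g/cm^3
Porosity = (1 - 5.60358461/6.09)*100 = 7.9871 %


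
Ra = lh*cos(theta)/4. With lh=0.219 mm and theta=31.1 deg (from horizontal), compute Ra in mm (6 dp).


Ra = 0.219 * cos(31.1) / 4 = 0.046881 mm


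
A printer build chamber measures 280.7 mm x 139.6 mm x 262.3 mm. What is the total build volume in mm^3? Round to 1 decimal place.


V = 280.7 * 139.6 * 262.3 = 10278414.4 mm^3


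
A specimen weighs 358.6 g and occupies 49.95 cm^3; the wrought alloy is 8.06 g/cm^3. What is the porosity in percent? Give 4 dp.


rho_part = 358.6 / 49.95 = 7.17917918 g/cm^3
Porosity = (1 - 7.17917918/8.06)*100 = 10.9283 %


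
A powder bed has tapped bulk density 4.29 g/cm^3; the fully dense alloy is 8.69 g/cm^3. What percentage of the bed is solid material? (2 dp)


Packing = (4.29/8.69)*100 = 49.37 %


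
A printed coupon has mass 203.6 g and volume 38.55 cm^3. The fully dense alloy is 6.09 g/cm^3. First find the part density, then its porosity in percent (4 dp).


rho_part = 203.6 / 38.55 = 5.28145266 g/cm^3
Porosity = (1 - 5.28145266/6.09)*100 = 13.2766 %


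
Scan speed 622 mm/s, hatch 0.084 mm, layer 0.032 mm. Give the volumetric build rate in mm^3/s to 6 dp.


Rate = 622 * 0.084 * 0.032 = 1.671936 mm^3/s


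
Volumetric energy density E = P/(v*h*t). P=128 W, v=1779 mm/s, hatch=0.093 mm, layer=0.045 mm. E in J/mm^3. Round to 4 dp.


E = 128 / (1779*0.093*0.045) = 17.1925 J/mm^3


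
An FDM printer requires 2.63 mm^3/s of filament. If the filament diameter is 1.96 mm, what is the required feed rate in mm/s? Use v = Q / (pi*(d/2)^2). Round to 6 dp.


A = pi*(1.96/2)^2 = 3.017186
v = 2.63 / 3.017186 = 0.871673 mm/s


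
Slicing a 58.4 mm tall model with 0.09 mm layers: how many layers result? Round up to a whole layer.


Layers = ceil(58.4/0.09) = 649


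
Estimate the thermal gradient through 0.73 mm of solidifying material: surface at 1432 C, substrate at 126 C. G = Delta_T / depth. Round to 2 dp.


G = (1432-126)/0.73 = 1789.04 C/mm


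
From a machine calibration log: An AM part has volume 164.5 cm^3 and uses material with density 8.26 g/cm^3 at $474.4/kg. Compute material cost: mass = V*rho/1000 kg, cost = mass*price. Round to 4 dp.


Mass = 164.5*8.26/1000 = 1.35877 kg
Cost = 1.35877 * 474.4 = 644.6005 $


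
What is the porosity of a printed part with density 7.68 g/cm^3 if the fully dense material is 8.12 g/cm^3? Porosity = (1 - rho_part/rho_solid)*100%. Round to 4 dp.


Porosity = (1-7.68/8.12)*100 = 5.4187 %


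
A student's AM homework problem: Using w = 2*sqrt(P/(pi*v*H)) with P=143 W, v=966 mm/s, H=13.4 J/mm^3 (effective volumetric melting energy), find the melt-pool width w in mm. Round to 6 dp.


w = 2*sqrt(143/(pi*966*13.4)) = 0.118599 mm


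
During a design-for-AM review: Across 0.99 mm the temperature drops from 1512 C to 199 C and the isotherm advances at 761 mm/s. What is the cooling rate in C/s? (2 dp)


G = (1512-199)/0.99 = 1326.26262626 C/mm
CR = 1326.26262626 * 761 = 1009285.86 C/s


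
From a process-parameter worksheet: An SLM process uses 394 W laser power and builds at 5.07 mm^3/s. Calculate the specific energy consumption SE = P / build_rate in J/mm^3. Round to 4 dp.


SE = 394 / 5.07 = 77.712 J/mm^3


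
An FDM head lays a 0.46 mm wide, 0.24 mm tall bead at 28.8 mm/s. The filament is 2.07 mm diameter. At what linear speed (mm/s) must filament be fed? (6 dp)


Q = 0.46 * 0.24 * 28.8 = 3.17952 mm^3/s
A_fil = pi*(2.07/2)^2 = 3.36535259 mm^2
v_feed = 3.17952 / 3.36535259 = 0.944781 mm/s


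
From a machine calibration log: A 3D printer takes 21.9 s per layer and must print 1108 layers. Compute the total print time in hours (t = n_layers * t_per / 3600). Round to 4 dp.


t = 1108 * 21.9 / 3600 = 6.7403 hrs


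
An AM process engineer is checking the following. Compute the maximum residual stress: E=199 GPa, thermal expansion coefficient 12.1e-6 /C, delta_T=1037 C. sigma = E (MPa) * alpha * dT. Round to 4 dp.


sigma = 199*1000 * 12.1e-6 * 1037 = 2496.9923 MPa


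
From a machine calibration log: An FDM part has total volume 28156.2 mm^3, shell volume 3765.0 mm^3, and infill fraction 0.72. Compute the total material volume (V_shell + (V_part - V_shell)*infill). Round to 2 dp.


V_infill = (28156.2 - 3765.0) * 0.72 = 17561.66
V_total = 3765.0 + 17561.66 = 21326.66 mm^3


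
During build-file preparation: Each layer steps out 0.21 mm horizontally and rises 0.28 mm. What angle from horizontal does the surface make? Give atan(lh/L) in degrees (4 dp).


angle = atan(0.28/0.21) = 53.1301 degrees


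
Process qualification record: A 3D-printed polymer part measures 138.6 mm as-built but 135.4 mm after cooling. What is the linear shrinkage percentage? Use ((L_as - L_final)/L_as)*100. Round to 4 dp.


Shrinkage = ((138.6-135.4)/138.6)*100 = 2.3088 %


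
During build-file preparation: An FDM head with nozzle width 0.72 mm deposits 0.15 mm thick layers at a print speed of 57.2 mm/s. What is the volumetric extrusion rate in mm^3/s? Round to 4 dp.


Rate = 0.72 * 0.15 * 57.2 = 6.1776 mm^3/s


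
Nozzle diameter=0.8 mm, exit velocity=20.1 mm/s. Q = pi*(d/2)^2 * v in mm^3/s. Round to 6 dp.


A = pi*(0.8/2)^2 = 0.50265482 mm^2
Q = 0.50265482 * 20.1 = 10.103362 mm^3/s


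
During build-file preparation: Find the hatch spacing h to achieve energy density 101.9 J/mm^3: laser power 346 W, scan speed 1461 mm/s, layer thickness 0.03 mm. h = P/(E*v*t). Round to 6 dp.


h = 346 / (101.9*1461*0.03) = 0.077469 mm


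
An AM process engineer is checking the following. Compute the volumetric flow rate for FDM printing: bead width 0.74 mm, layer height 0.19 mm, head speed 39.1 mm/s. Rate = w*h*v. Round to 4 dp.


Rate = 0.74 * 0.19 * 39.1 = 5.4975 mm^3/s


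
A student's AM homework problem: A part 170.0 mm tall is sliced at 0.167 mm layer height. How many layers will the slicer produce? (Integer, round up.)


Layers = ceil(170.0/0.167) = 1018


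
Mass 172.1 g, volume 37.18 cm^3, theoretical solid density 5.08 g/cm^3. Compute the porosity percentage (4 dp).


rho_part = 172.1 / 37.18 = 4.62883271 g/cm^3
Porosity = (1 - 4.62883271/5.08)*100 = 8.8812 %


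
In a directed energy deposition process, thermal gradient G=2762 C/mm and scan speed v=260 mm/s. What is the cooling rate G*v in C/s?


CR = 2762 * 260 = 718120 C/s


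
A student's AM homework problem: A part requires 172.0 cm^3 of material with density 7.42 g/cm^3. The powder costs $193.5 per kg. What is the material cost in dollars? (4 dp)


Mass = 172.0*7.42/1000 = 1.27624 kg
Cost = 1.27624 * 193.5 = 246.9524 $


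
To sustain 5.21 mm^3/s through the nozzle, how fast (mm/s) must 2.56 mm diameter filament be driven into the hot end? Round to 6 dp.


A = pi*(2.56/2)^2 = 5.147185
v = 5.21 / 5.147185 = 1.012204 mm/s


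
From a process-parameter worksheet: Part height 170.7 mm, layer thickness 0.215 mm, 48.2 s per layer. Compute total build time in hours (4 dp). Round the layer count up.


Layers = ceil(170.7/0.215) = 794
t = 794 * 48.2 / 3600 = 10.6308 hrs


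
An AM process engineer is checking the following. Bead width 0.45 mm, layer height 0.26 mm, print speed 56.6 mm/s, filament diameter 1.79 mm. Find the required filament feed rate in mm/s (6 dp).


Q = 0.45 * 0.26 * 56.6 = 6.6222 mm^3/s
A_fil = pi*(1.79/2)^2 = 2.51649426 mm^2
v_feed = 6.6222 / 2.51649426 = 2.631518 mm/s


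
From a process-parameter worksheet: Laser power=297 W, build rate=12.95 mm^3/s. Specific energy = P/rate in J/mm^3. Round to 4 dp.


SE = 297 / 12.95 = 22.9344 J/mm^3


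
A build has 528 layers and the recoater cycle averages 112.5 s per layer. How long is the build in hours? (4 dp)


t = 528 * 112.5 / 3600 = 16.5 hrs


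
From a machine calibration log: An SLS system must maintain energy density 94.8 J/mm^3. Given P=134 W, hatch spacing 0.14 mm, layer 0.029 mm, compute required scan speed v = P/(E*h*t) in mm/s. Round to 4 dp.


v = 134 / (94.8*0.14*0.029) = 348.1532 mm/s


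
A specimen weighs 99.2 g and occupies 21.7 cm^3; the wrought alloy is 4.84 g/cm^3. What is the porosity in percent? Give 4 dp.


rho_part = 99.2 / 21.7 = 4.57142857 g/cm^3
Porosity = (1 - 4.57142857/4.84)*100 = 5.549 %


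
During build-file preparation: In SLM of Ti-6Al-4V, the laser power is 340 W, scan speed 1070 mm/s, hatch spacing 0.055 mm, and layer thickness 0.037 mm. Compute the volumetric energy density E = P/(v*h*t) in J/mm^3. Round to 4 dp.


E = 340 / (1070*0.055*0.037) = 156.146 J/mm^3


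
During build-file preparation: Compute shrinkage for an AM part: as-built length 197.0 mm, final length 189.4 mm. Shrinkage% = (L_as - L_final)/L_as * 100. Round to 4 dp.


Shrinkage = ((197.0-189.4)/197.0)*100 = 3.8579 %


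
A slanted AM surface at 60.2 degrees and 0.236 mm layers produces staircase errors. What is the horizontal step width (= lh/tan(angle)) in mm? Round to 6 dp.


step = 0.236 / tan(60.2) = 0.135158 mm


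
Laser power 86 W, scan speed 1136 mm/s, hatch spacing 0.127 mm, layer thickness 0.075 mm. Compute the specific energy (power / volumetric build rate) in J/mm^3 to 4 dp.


Build rate = 1136 * 0.127 * 0.075 = 10.8204 mm^3/s
SE = 86 / 10.8204 = 7.948 J/mm^3


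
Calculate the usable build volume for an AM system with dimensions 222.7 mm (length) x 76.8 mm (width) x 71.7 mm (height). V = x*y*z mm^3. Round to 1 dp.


V = 222.7 * 76.8 * 71.7 = 1226310.9 mm^3


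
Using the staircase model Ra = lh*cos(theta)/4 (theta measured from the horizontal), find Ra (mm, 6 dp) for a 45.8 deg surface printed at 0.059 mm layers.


Ra = 0.059 * cos(45.8) / 4 = 0.010283 mm


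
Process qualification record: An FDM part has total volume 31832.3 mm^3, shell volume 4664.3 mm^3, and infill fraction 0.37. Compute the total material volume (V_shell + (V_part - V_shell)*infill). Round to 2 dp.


V_infill = (31832.3 - 4664.3) * 0.37 = 10052.16
V_total = 4664.3 + 10052.16 = 14716.46 mm^3


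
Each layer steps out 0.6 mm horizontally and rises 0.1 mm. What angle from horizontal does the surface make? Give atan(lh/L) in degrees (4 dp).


angle = atan(0.1/0.6) = 9.4623 degrees


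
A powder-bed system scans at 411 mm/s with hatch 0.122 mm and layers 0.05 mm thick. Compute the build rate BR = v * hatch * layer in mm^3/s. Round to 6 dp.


Rate = 411 * 0.122 * 0.05 = 2.5071 mm^3/s


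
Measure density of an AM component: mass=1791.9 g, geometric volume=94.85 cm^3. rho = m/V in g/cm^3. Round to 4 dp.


rho = 1791.9 / 94.85 = 18.8919 g/cm^3


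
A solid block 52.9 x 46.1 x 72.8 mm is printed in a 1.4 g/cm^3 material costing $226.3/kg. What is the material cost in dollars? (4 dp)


V = 52.9 * 46.1 * 72.8 = 177536.632 mm^3 = 177.536632 cm^3
Mass = 177.536632 * 1.4 / 1000 = 0.24855128 kg
Cost = 0.24855128 * 226.3 = 56.2472 $


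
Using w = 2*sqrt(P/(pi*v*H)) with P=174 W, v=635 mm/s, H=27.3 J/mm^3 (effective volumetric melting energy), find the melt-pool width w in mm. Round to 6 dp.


w = 2*sqrt(174/(pi*635*27.3)) = 0.113048 mm


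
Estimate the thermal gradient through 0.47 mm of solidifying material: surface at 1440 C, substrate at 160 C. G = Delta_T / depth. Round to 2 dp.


G = (1440-160)/0.47 = 2723.4 C/mm


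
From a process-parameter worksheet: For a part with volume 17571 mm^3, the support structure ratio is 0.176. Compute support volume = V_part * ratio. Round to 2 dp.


V_support = 17571 * 0.176 = 3092.5 mm^3


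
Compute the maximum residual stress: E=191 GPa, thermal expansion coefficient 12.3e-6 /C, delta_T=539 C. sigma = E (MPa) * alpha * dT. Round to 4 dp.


sigma = 191*1000 * 12.3e-6 * 539 = 1266.2727 MPa


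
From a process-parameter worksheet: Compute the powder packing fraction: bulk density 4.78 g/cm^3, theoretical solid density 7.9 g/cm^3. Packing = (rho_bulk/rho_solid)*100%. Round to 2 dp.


Packing = (4.78/7.9)*100 = 60.51 %


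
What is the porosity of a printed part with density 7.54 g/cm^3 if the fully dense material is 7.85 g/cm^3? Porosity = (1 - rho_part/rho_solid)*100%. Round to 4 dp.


Porosity = (1-7.54/7.85)*100 = 3.949 %


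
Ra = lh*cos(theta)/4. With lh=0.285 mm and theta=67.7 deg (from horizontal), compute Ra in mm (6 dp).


Ra = 0.285 * cos(67.7) / 4 = 0.027036 mm


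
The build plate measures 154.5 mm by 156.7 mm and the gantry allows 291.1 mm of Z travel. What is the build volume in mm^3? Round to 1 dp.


V = 154.5 * 156.7 * 291.1 = 7047574.7 mm^3


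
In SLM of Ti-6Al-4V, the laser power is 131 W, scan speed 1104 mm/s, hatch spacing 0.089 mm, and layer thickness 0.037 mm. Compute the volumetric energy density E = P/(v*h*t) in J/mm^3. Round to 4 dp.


E = 131 / (1104*0.089*0.037) = 36.0338 J/mm^3


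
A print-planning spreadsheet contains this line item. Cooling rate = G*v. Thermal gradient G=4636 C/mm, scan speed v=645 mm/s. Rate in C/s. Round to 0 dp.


CR = 4636 * 645 = 2990220 C/s


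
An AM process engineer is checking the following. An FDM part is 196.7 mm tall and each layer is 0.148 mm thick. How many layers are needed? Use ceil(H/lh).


Layers = ceil(196.7/0.148) = 1330


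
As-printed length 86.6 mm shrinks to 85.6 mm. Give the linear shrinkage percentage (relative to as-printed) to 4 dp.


Shrinkage = ((86.6-85.6)/86.6)*100 = 1.1547 %


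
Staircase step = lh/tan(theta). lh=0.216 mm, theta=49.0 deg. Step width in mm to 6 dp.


step = 0.216 / tan(49.0) = 0.187766 mm


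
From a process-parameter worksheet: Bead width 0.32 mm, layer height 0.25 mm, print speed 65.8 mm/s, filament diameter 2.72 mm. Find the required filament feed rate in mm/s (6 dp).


Q = 0.32 * 0.25 * 65.8 = 5.264 mm^3/s
A_fil = pi*(2.72/2)^2 = 5.81068977 mm^2
v_feed = 5.264 / 5.81068977 = 0.905917 mm/s


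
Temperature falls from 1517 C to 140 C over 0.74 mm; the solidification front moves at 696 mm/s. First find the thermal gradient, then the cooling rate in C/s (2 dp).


G = (1517-140)/0.74 = 1860.81081081 C/mm
CR = 1860.81081081 * 696 = 1295124.32 C/s


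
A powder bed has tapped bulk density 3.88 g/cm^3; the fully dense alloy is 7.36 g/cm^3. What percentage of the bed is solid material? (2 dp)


Packing = (3.88/7.36)*100 = 52.72 %


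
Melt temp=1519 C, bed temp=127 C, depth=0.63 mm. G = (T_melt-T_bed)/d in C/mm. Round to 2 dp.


G = (1519-127)/0.63 = 2209.52 C/mm


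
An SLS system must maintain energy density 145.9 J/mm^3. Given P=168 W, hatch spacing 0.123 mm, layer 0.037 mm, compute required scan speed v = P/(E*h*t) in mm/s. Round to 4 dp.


v = 168 / (145.9*0.123*0.037) = 253.0155 mm/s


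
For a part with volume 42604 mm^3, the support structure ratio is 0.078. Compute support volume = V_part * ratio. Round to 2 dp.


V_support = 42604 * 0.078 = 3323.11 mm^3


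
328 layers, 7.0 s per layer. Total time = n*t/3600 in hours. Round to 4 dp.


t = 328 * 7.0 / 3600 = 0.6378 hrs


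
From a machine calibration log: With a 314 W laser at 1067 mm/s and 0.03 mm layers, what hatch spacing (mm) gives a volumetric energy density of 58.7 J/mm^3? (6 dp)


h = 314 / (58.7*1067*0.03) = 0.167111 mm


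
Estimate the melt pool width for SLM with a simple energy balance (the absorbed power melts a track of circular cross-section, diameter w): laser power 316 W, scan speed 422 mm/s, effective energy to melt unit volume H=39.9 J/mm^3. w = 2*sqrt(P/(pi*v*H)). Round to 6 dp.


w = 2*sqrt(316/(pi*422*39.9)) = 0.154581 mm


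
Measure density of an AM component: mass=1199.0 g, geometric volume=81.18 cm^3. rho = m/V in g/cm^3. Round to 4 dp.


rho = 1199.0 / 81.18 = 14.7696 g/cm^3


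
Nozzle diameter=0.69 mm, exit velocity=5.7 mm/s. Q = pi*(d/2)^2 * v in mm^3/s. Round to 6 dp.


A = pi*(0.69/2)^2 = 0.37392807 mm^2
Q = 0.37392807 * 5.7 = 2.13139 mm^3/s


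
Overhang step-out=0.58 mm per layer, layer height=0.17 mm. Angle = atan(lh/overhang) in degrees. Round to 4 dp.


angle = atan(0.17/0.58) = 16.336 degrees


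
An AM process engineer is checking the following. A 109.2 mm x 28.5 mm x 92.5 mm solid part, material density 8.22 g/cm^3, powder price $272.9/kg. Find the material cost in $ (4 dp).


V = 109.2 * 28.5 * 92.5 = 287878.5 mm^3 = 287.8785 cm^3
Mass = 287.8785 * 8.22 / 1000 = 2.36636127 kg
Cost = 2.36636127 * 272.9 = 645.78 $


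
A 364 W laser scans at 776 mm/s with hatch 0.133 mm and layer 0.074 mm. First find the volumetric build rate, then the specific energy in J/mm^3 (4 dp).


Build rate = 776 * 0.133 * 0.074 = 7.637392 mm^3/s
SE = 364 / 7.637392 = 47.6602 J/mm^3


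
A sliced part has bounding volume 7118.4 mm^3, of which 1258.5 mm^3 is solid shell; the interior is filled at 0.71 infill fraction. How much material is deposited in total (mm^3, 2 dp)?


V_infill = (7118.4 - 1258.5) * 0.71 = 4160.53
V_total = 1258.5 + 4160.53 = 5419.03 mm^3


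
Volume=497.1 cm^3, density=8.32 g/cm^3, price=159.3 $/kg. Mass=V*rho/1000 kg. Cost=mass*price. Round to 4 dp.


Mass = 497.1*8.32/1000 = 4.135872 kg
Cost = 4.135872 * 159.3 = 658.8444 $


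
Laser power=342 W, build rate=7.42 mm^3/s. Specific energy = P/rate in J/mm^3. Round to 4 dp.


SE = 342 / 7.42 = 46.0916 J/mm^3


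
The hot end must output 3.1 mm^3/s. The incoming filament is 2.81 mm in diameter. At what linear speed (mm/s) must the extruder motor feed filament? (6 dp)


A = pi*(2.81/2)^2 = 6.201582
v = 3.1 / 6.201582 = 0.499872 mm/s


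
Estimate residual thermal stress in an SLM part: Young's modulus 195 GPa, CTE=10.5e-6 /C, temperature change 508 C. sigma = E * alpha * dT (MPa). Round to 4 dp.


sigma = 195*1000 * 10.5e-6 * 508 = 1040.13 MPa


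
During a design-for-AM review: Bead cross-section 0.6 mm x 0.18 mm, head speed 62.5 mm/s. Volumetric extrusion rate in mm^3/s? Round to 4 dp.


Rate = 0.6 * 0.18 * 62.5 = 6.75 mm^3/s


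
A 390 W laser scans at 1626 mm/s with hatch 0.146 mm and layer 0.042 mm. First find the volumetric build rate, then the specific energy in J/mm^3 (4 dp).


Build rate = 1626 * 0.146 * 0.042 = 9.970632 mm^3/s
SE = 390 / 9.970632 = 39.1149 J/mm^3


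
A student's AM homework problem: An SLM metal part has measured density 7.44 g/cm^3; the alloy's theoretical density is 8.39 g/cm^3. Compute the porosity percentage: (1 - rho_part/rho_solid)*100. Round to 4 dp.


Porosity = (1-7.44/8.39)*100 = 11.323 %


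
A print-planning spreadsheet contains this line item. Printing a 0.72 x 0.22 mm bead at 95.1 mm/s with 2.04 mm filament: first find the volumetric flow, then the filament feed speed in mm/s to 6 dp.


Q = 0.72 * 0.22 * 95.1 = 15.06384 mm^3/s
A_fil = pi*(2.04/2)^2 = 3.268513 mm^2
v_feed = 15.06384 / 3.268513 = 4.608775 mm/s


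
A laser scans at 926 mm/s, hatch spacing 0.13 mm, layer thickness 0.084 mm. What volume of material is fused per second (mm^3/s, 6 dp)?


Rate = 926 * 0.13 * 0.084 = 10.11192 mm^3/s


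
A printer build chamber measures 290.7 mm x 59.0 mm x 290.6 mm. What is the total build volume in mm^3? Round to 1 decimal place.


V = 290.7 * 59.0 * 290.6 = 4984167.8 mm^3


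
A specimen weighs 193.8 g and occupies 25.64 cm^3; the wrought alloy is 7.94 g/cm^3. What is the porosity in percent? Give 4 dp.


rho_part = 193.8 / 25.64 = 7.55850234 g/cm^3
Porosity = (1 - 7.55850234/7.94)*100 = 4.8048 %


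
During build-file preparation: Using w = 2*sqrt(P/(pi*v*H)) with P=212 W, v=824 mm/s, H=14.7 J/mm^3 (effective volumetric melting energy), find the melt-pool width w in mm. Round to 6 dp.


w = 2*sqrt(212/(pi*824*14.7)) = 0.14928 mm


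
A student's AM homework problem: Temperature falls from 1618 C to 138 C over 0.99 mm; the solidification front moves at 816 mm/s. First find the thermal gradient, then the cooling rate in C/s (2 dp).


G = (1618-138)/0.99 = 1494.94949495 C/mm
CR = 1494.94949495 * 816 = 1219878.79 C/s


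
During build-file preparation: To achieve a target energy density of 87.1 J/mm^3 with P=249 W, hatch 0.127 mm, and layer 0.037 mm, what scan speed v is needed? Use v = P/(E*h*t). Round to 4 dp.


v = 249 / (87.1*0.127*0.037) = 608.3811 mm/s


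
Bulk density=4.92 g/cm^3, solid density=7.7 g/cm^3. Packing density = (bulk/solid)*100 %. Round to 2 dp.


Packing = (4.92/7.7)*100 = 63.9 %


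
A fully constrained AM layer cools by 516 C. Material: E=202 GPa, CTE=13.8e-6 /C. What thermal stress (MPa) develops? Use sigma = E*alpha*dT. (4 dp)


sigma = 202*1000 * 13.8e-6 * 516 = 1438.4016 MPa


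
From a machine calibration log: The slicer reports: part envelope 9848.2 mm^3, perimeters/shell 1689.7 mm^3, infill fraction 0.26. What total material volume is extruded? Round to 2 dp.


V_infill = (9848.2 - 1689.7) * 0.26 = 2121.21
V_total = 1689.7 + 2121.21 = 3810.91 mm^3


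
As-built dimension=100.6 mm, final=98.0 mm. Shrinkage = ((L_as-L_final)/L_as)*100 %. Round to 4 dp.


Shrinkage = ((100.6-98.0)/100.6)*100 = 2.5845 %


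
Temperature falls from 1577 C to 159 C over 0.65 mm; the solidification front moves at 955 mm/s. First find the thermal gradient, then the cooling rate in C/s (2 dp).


G = (1577-159)/0.65 = 2181.53846154 C/mm
CR = 2181.53846154 * 955 = 2083369.23 C/s


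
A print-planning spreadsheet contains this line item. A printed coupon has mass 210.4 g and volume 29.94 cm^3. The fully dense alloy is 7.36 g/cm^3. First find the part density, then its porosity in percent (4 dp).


rho_part = 210.4 / 29.94 = 7.02738811 g/cm^3
Porosity = (1 - 7.02738811/7.36)*100 = 4.5192 %


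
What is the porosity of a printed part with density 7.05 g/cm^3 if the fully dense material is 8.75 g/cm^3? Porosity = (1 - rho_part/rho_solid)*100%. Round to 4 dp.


Porosity = (1-7.05/8.75)*100 = 19.4286 %


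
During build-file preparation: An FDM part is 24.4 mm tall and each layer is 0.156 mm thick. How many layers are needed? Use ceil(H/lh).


Layers = ceil(24.4/0.156) = 157


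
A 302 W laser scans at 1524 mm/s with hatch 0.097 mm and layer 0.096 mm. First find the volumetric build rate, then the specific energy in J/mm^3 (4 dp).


Build rate = 1524 * 0.097 * 0.096 = 14.191488 mm^3/s
SE = 302 / 14.191488 = 21.2804 J/mm^3


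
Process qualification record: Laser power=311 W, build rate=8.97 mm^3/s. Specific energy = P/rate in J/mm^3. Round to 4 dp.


SE = 311 / 8.97 = 34.6711 J/mm^3


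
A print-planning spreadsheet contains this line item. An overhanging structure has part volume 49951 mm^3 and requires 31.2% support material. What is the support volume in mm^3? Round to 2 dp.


V_support = 49951 * 0.312 = 15584.71 mm^3


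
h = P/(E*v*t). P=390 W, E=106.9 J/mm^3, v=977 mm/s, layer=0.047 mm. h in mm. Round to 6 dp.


h = 390 / (106.9*977*0.047) = 0.07945 mm


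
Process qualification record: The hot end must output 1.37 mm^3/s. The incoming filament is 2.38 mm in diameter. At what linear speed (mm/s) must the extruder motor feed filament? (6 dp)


A = pi*(2.38/2)^2 = 4.448809
v = 1.37 / 4.448809 = 0.307948 mm/s


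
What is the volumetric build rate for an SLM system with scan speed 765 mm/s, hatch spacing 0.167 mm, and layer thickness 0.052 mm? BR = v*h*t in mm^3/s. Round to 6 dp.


Rate = 765 * 0.167 * 0.052 = 6.64326 mm^3/s


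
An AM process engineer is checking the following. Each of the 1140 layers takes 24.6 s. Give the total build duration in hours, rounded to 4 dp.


t = 1140 * 24.6 / 3600 = 7.79 hrs


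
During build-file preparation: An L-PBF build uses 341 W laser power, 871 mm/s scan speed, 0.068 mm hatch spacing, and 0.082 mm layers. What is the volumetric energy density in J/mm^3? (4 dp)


E = 341 / (871*0.068*0.082) = 70.2123 J/mm^3


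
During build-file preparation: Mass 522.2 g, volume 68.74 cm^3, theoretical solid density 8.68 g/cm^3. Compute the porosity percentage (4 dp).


rho_part = 522.2 / 68.74 = 7.59674134 g/cm^3
Porosity = (1 - 7.59674134/8.68)*100 = 12.4799 %


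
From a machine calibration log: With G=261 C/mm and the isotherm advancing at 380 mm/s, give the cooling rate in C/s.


CR = 261 * 380 = 99180 C/s


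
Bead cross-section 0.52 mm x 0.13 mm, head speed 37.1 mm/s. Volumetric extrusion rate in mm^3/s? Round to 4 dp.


Rate = 0.52 * 0.13 * 37.1 = 2.508 mm^3/s


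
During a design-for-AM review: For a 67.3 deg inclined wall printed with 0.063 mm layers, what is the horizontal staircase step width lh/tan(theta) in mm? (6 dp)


step = 0.063 / tan(67.3) = 0.026353 mm


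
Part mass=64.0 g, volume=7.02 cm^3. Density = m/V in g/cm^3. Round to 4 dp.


rho = 64.0 / 7.02 = 9.1168 g/cm^3


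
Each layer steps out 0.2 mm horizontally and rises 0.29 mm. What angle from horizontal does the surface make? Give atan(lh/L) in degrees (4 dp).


angle = atan(0.29/0.2) = 55.4077 degrees


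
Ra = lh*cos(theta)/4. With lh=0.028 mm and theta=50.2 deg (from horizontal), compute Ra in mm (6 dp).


Ra = 0.028 * cos(50.2) / 4 = 0.004481 mm


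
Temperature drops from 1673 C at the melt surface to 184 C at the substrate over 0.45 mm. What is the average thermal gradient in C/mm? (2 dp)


G = (1673-184)/0.45 = 3308.89 C/mm


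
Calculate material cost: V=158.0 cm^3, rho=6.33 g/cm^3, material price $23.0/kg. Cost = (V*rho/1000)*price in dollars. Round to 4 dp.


Mass = 158.0*6.33/1000 = 1.00014 kg
Cost = 1.00014 * 23.0 = 23.0032 $


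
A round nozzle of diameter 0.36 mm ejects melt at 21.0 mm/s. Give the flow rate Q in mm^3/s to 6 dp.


A = pi*(0.36/2)^2 = 0.1017876 mm^2
Q = 0.1017876 * 21.0 = 2.13754 mm^3/s


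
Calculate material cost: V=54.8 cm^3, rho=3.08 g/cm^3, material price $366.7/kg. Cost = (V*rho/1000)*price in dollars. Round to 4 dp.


Mass = 54.8*3.08/1000 = 0.168784 kg
Cost = 0.168784 * 366.7 = 61.8931 $


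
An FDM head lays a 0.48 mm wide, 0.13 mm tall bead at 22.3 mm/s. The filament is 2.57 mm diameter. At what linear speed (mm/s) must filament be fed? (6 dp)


Q = 0.48 * 0.13 * 22.3 = 1.39152 mm^3/s
A_fil = pi*(2.57/2)^2 = 5.18747633 mm^2
v_feed = 1.39152 / 5.18747633 = 0.268246 mm/s


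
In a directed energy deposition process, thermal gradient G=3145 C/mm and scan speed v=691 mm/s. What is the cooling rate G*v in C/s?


CR = 3145 * 691 = 2173195 C/s


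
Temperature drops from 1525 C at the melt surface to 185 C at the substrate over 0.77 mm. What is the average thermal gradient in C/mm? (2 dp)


G = (1525-185)/0.77 = 1740.26 C/mm


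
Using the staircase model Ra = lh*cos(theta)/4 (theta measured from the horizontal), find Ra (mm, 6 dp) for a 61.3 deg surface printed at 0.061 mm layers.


Ra = 0.061 * cos(61.3) / 4 = 0.007323 mm


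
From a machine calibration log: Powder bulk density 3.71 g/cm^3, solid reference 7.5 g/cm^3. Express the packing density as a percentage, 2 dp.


Packing = (3.71/7.5)*100 = 49.47 %


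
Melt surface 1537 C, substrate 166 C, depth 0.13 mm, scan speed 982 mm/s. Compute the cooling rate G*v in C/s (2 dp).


G = (1537-166)/0.13 = 10546.15384615 C/mm
CR = 10546.15384615 * 982 = 10356323.08 C/s


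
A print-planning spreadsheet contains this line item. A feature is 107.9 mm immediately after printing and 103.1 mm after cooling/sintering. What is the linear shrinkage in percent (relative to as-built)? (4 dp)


Shrinkage = ((107.9-103.1)/107.9)*100 = 4.4486 %


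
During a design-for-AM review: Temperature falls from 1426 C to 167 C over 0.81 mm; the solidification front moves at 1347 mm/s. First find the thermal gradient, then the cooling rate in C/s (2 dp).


G = (1426-167)/0.81 = 1554.32098765 C/mm
CR = 1554.32098765 * 1347 = 2093670.37 C/s


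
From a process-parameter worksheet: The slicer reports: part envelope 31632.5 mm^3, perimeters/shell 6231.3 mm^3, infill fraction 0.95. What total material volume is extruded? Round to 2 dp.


V_infill = (31632.5 - 6231.3) * 0.95 = 24131.14
V_total = 6231.3 + 24131.14 = 30362.44 mm^3


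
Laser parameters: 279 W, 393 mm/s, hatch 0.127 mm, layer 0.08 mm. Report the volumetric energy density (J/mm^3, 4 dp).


E = 279 / (393*0.127*0.08) = 69.8744 J/mm^3


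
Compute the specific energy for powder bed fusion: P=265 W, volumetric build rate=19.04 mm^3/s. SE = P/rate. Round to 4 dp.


SE = 265 / 19.04 = 13.9181 J/mm^3


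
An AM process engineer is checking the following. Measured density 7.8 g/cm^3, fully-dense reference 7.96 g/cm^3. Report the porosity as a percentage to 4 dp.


Porosity = (1-7.8/7.96)*100 = 2.0101 %


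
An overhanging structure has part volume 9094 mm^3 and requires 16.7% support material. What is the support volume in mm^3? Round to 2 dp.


V_support = 9094 * 0.167 = 1518.7 mm^3


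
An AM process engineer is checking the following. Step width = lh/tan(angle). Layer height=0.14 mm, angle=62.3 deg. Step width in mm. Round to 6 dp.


step = 0.14 / tan(62.3) = 0.073502 mm


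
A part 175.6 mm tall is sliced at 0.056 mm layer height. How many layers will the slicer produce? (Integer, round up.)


Layers = ceil(175.6/0.056) = 3136


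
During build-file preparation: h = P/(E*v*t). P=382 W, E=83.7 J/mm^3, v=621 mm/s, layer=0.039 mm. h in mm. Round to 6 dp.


h = 382 / (83.7*621*0.039) = 0.188444 mm


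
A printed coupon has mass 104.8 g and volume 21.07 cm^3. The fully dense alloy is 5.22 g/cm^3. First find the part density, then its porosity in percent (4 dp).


rho_part = 104.8 / 21.07 = 4.97389654 g/cm^3
Porosity = (1 - 4.97389654/5.22)*100 = 4.7146 %


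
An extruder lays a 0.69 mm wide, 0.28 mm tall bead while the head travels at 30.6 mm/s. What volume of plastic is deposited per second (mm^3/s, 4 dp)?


Rate = 0.69 * 0.28 * 30.6 = 5.9119 mm^3/s


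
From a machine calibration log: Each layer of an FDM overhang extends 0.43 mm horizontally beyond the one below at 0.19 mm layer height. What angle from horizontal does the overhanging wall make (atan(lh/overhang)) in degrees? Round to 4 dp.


angle = atan(0.19/0.43) = 23.8387 degrees


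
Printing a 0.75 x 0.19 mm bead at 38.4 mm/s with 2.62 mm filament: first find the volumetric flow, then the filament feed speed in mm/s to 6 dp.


Q = 0.75 * 0.19 * 38.4 = 5.472 mm^3/s
A_fil = pi*(2.62/2)^2 = 5.39128715 mm^2
v_feed = 5.472 / 5.39128715 = 1.014971 mm/s


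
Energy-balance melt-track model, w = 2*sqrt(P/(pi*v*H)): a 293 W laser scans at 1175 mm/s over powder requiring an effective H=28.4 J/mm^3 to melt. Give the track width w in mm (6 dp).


w = 2*sqrt(293/(pi*1175*28.4)) = 0.105733 mm


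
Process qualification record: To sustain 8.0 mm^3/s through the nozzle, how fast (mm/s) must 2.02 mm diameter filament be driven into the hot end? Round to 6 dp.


A = pi*(2.02/2)^2 = 3.204739
v = 8.0 / 3.204739 = 2.496303 mm/s


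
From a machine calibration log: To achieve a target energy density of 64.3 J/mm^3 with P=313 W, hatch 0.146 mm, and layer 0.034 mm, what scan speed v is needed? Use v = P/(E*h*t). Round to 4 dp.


v = 313 / (64.3*0.146*0.034) = 980.6219 mm/s
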